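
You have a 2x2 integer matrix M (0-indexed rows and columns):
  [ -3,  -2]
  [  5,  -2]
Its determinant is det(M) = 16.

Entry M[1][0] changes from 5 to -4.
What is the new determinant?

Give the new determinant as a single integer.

Answer: -2

Derivation:
det is linear in row 1: changing M[1][0] by delta changes det by delta * cofactor(1,0).
Cofactor C_10 = (-1)^(1+0) * minor(1,0) = 2
Entry delta = -4 - 5 = -9
Det delta = -9 * 2 = -18
New det = 16 + -18 = -2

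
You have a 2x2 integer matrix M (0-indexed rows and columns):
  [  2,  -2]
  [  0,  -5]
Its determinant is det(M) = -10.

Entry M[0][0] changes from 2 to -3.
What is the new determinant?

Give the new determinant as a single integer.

Answer: 15

Derivation:
det is linear in row 0: changing M[0][0] by delta changes det by delta * cofactor(0,0).
Cofactor C_00 = (-1)^(0+0) * minor(0,0) = -5
Entry delta = -3 - 2 = -5
Det delta = -5 * -5 = 25
New det = -10 + 25 = 15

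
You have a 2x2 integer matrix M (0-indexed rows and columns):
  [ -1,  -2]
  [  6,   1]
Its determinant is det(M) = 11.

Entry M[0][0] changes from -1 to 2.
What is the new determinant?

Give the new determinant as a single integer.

det is linear in row 0: changing M[0][0] by delta changes det by delta * cofactor(0,0).
Cofactor C_00 = (-1)^(0+0) * minor(0,0) = 1
Entry delta = 2 - -1 = 3
Det delta = 3 * 1 = 3
New det = 11 + 3 = 14

Answer: 14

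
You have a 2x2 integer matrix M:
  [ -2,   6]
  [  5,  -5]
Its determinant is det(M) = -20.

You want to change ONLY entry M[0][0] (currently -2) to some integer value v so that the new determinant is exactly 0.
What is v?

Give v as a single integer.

Answer: -6

Derivation:
det is linear in entry M[0][0]: det = old_det + (v - -2) * C_00
Cofactor C_00 = -5
Want det = 0: -20 + (v - -2) * -5 = 0
  (v - -2) = 20 / -5 = -4
  v = -2 + (-4) = -6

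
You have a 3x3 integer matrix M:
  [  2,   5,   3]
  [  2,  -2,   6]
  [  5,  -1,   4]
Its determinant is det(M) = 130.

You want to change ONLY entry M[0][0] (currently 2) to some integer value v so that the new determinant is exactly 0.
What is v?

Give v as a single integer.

det is linear in entry M[0][0]: det = old_det + (v - 2) * C_00
Cofactor C_00 = -2
Want det = 0: 130 + (v - 2) * -2 = 0
  (v - 2) = -130 / -2 = 65
  v = 2 + (65) = 67

Answer: 67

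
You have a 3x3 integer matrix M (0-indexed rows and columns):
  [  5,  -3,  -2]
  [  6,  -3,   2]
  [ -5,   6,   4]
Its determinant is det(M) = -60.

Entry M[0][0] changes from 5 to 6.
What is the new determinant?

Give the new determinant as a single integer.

Answer: -84

Derivation:
det is linear in row 0: changing M[0][0] by delta changes det by delta * cofactor(0,0).
Cofactor C_00 = (-1)^(0+0) * minor(0,0) = -24
Entry delta = 6 - 5 = 1
Det delta = 1 * -24 = -24
New det = -60 + -24 = -84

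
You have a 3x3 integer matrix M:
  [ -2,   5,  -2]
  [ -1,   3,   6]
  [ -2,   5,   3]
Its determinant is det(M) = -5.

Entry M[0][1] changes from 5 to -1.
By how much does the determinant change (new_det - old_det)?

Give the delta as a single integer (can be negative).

Cofactor C_01 = -9
Entry delta = -1 - 5 = -6
Det delta = entry_delta * cofactor = -6 * -9 = 54

Answer: 54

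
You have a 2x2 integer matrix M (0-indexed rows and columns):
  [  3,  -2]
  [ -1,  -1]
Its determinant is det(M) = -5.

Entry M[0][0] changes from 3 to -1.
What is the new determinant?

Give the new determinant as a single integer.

det is linear in row 0: changing M[0][0] by delta changes det by delta * cofactor(0,0).
Cofactor C_00 = (-1)^(0+0) * minor(0,0) = -1
Entry delta = -1 - 3 = -4
Det delta = -4 * -1 = 4
New det = -5 + 4 = -1

Answer: -1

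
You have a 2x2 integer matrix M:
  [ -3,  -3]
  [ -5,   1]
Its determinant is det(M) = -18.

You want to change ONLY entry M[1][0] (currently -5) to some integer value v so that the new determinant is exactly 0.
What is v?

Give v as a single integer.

Answer: 1

Derivation:
det is linear in entry M[1][0]: det = old_det + (v - -5) * C_10
Cofactor C_10 = 3
Want det = 0: -18 + (v - -5) * 3 = 0
  (v - -5) = 18 / 3 = 6
  v = -5 + (6) = 1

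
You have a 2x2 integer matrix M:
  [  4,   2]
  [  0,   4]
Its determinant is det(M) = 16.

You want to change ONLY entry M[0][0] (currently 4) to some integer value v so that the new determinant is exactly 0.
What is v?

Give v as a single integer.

Answer: 0

Derivation:
det is linear in entry M[0][0]: det = old_det + (v - 4) * C_00
Cofactor C_00 = 4
Want det = 0: 16 + (v - 4) * 4 = 0
  (v - 4) = -16 / 4 = -4
  v = 4 + (-4) = 0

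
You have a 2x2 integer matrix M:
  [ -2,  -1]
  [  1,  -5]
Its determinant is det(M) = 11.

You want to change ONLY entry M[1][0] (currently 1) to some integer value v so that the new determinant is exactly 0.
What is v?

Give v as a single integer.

Answer: -10

Derivation:
det is linear in entry M[1][0]: det = old_det + (v - 1) * C_10
Cofactor C_10 = 1
Want det = 0: 11 + (v - 1) * 1 = 0
  (v - 1) = -11 / 1 = -11
  v = 1 + (-11) = -10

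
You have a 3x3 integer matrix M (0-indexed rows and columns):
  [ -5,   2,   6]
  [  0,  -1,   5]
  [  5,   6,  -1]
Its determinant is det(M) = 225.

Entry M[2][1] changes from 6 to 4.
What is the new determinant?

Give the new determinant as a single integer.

Answer: 175

Derivation:
det is linear in row 2: changing M[2][1] by delta changes det by delta * cofactor(2,1).
Cofactor C_21 = (-1)^(2+1) * minor(2,1) = 25
Entry delta = 4 - 6 = -2
Det delta = -2 * 25 = -50
New det = 225 + -50 = 175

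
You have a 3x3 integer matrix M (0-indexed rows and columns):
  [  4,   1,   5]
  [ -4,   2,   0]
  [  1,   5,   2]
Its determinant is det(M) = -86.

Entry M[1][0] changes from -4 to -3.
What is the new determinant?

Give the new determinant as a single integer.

det is linear in row 1: changing M[1][0] by delta changes det by delta * cofactor(1,0).
Cofactor C_10 = (-1)^(1+0) * minor(1,0) = 23
Entry delta = -3 - -4 = 1
Det delta = 1 * 23 = 23
New det = -86 + 23 = -63

Answer: -63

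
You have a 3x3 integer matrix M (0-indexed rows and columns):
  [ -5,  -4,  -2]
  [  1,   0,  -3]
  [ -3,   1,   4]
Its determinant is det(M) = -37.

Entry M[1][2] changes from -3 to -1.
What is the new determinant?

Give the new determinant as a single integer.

Answer: -3

Derivation:
det is linear in row 1: changing M[1][2] by delta changes det by delta * cofactor(1,2).
Cofactor C_12 = (-1)^(1+2) * minor(1,2) = 17
Entry delta = -1 - -3 = 2
Det delta = 2 * 17 = 34
New det = -37 + 34 = -3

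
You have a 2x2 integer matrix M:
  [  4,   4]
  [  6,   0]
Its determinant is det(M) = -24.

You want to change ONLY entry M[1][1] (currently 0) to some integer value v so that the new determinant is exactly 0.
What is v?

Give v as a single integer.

det is linear in entry M[1][1]: det = old_det + (v - 0) * C_11
Cofactor C_11 = 4
Want det = 0: -24 + (v - 0) * 4 = 0
  (v - 0) = 24 / 4 = 6
  v = 0 + (6) = 6

Answer: 6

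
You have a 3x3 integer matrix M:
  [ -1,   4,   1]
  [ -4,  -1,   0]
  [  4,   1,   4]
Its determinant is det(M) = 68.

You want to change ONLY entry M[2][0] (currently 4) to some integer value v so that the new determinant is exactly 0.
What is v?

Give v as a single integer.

Answer: -64

Derivation:
det is linear in entry M[2][0]: det = old_det + (v - 4) * C_20
Cofactor C_20 = 1
Want det = 0: 68 + (v - 4) * 1 = 0
  (v - 4) = -68 / 1 = -68
  v = 4 + (-68) = -64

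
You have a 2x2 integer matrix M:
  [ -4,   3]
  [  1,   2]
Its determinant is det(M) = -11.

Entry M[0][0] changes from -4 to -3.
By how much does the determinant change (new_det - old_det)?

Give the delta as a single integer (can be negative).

Answer: 2

Derivation:
Cofactor C_00 = 2
Entry delta = -3 - -4 = 1
Det delta = entry_delta * cofactor = 1 * 2 = 2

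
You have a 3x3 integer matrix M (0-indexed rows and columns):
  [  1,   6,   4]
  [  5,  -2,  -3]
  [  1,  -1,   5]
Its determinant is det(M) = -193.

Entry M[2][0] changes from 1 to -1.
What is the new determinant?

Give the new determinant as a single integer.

Answer: -173

Derivation:
det is linear in row 2: changing M[2][0] by delta changes det by delta * cofactor(2,0).
Cofactor C_20 = (-1)^(2+0) * minor(2,0) = -10
Entry delta = -1 - 1 = -2
Det delta = -2 * -10 = 20
New det = -193 + 20 = -173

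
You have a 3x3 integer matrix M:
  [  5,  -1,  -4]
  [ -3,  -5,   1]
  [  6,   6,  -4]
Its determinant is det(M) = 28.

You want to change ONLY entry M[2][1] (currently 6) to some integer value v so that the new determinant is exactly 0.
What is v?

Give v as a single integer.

Answer: 2

Derivation:
det is linear in entry M[2][1]: det = old_det + (v - 6) * C_21
Cofactor C_21 = 7
Want det = 0: 28 + (v - 6) * 7 = 0
  (v - 6) = -28 / 7 = -4
  v = 6 + (-4) = 2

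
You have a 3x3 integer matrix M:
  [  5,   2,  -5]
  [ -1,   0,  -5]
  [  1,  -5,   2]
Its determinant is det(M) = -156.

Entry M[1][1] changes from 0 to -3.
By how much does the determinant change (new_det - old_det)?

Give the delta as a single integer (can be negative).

Answer: -45

Derivation:
Cofactor C_11 = 15
Entry delta = -3 - 0 = -3
Det delta = entry_delta * cofactor = -3 * 15 = -45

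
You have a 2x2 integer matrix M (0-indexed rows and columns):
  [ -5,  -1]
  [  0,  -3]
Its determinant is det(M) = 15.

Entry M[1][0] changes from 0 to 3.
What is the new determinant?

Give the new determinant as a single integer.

Answer: 18

Derivation:
det is linear in row 1: changing M[1][0] by delta changes det by delta * cofactor(1,0).
Cofactor C_10 = (-1)^(1+0) * minor(1,0) = 1
Entry delta = 3 - 0 = 3
Det delta = 3 * 1 = 3
New det = 15 + 3 = 18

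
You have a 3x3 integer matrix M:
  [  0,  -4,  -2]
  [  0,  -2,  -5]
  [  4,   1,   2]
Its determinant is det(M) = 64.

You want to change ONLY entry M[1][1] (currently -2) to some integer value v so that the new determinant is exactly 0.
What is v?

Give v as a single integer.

Answer: -10

Derivation:
det is linear in entry M[1][1]: det = old_det + (v - -2) * C_11
Cofactor C_11 = 8
Want det = 0: 64 + (v - -2) * 8 = 0
  (v - -2) = -64 / 8 = -8
  v = -2 + (-8) = -10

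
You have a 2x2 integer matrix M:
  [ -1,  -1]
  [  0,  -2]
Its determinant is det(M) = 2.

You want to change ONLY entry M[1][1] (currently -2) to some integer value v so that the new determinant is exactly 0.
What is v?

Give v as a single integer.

Answer: 0

Derivation:
det is linear in entry M[1][1]: det = old_det + (v - -2) * C_11
Cofactor C_11 = -1
Want det = 0: 2 + (v - -2) * -1 = 0
  (v - -2) = -2 / -1 = 2
  v = -2 + (2) = 0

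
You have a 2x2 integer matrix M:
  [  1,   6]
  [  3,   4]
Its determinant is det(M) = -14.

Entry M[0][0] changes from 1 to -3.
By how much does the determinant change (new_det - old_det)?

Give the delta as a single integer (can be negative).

Cofactor C_00 = 4
Entry delta = -3 - 1 = -4
Det delta = entry_delta * cofactor = -4 * 4 = -16

Answer: -16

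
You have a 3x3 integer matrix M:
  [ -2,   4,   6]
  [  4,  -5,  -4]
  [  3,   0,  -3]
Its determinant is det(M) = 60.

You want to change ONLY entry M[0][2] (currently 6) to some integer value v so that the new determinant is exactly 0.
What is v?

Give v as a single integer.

det is linear in entry M[0][2]: det = old_det + (v - 6) * C_02
Cofactor C_02 = 15
Want det = 0: 60 + (v - 6) * 15 = 0
  (v - 6) = -60 / 15 = -4
  v = 6 + (-4) = 2

Answer: 2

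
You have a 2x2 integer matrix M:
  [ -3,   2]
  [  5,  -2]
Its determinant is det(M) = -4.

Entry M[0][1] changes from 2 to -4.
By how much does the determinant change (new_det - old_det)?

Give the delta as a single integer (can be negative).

Answer: 30

Derivation:
Cofactor C_01 = -5
Entry delta = -4 - 2 = -6
Det delta = entry_delta * cofactor = -6 * -5 = 30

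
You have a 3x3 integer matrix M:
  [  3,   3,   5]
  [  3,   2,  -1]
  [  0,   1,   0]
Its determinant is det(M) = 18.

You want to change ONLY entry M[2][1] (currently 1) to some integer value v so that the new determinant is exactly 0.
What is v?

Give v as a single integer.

det is linear in entry M[2][1]: det = old_det + (v - 1) * C_21
Cofactor C_21 = 18
Want det = 0: 18 + (v - 1) * 18 = 0
  (v - 1) = -18 / 18 = -1
  v = 1 + (-1) = 0

Answer: 0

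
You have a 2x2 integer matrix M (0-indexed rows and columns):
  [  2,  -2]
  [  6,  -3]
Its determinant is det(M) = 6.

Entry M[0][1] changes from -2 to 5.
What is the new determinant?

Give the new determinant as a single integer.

det is linear in row 0: changing M[0][1] by delta changes det by delta * cofactor(0,1).
Cofactor C_01 = (-1)^(0+1) * minor(0,1) = -6
Entry delta = 5 - -2 = 7
Det delta = 7 * -6 = -42
New det = 6 + -42 = -36

Answer: -36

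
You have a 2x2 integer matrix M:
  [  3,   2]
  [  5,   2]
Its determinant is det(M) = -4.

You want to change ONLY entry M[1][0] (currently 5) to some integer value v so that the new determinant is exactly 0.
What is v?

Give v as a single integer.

Answer: 3

Derivation:
det is linear in entry M[1][0]: det = old_det + (v - 5) * C_10
Cofactor C_10 = -2
Want det = 0: -4 + (v - 5) * -2 = 0
  (v - 5) = 4 / -2 = -2
  v = 5 + (-2) = 3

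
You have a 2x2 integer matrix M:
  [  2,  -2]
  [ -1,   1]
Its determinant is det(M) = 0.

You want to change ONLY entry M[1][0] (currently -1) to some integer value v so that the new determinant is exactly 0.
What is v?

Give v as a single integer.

Answer: -1

Derivation:
det is linear in entry M[1][0]: det = old_det + (v - -1) * C_10
Cofactor C_10 = 2
Want det = 0: 0 + (v - -1) * 2 = 0
  (v - -1) = 0 / 2 = 0
  v = -1 + (0) = -1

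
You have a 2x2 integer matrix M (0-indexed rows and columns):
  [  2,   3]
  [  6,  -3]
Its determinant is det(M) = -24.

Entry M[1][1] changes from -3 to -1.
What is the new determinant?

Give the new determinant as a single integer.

Answer: -20

Derivation:
det is linear in row 1: changing M[1][1] by delta changes det by delta * cofactor(1,1).
Cofactor C_11 = (-1)^(1+1) * minor(1,1) = 2
Entry delta = -1 - -3 = 2
Det delta = 2 * 2 = 4
New det = -24 + 4 = -20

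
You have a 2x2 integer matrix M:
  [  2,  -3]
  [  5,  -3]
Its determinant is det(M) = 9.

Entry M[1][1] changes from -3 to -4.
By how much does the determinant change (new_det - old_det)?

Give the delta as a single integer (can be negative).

Answer: -2

Derivation:
Cofactor C_11 = 2
Entry delta = -4 - -3 = -1
Det delta = entry_delta * cofactor = -1 * 2 = -2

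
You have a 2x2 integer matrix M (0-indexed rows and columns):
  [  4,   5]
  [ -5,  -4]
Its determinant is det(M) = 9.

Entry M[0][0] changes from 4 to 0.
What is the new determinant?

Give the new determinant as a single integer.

Answer: 25

Derivation:
det is linear in row 0: changing M[0][0] by delta changes det by delta * cofactor(0,0).
Cofactor C_00 = (-1)^(0+0) * minor(0,0) = -4
Entry delta = 0 - 4 = -4
Det delta = -4 * -4 = 16
New det = 9 + 16 = 25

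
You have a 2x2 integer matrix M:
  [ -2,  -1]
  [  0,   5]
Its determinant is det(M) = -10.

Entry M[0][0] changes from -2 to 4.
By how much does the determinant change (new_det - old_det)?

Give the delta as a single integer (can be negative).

Cofactor C_00 = 5
Entry delta = 4 - -2 = 6
Det delta = entry_delta * cofactor = 6 * 5 = 30

Answer: 30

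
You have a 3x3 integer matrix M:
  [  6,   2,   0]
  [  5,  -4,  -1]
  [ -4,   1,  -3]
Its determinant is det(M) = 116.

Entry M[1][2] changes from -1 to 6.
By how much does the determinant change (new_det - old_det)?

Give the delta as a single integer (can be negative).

Cofactor C_12 = -14
Entry delta = 6 - -1 = 7
Det delta = entry_delta * cofactor = 7 * -14 = -98

Answer: -98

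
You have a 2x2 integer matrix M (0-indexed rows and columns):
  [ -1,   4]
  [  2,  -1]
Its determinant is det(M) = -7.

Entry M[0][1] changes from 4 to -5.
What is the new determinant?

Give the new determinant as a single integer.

Answer: 11

Derivation:
det is linear in row 0: changing M[0][1] by delta changes det by delta * cofactor(0,1).
Cofactor C_01 = (-1)^(0+1) * minor(0,1) = -2
Entry delta = -5 - 4 = -9
Det delta = -9 * -2 = 18
New det = -7 + 18 = 11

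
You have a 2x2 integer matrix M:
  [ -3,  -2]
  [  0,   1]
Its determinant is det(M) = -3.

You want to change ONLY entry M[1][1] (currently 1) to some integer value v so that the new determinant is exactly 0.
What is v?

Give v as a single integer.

det is linear in entry M[1][1]: det = old_det + (v - 1) * C_11
Cofactor C_11 = -3
Want det = 0: -3 + (v - 1) * -3 = 0
  (v - 1) = 3 / -3 = -1
  v = 1 + (-1) = 0

Answer: 0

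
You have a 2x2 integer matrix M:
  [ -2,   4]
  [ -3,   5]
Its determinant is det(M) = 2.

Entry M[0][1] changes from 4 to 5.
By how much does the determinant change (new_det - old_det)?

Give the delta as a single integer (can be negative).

Cofactor C_01 = 3
Entry delta = 5 - 4 = 1
Det delta = entry_delta * cofactor = 1 * 3 = 3

Answer: 3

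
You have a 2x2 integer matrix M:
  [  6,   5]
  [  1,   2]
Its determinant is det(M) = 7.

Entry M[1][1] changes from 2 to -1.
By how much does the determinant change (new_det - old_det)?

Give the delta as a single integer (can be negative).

Cofactor C_11 = 6
Entry delta = -1 - 2 = -3
Det delta = entry_delta * cofactor = -3 * 6 = -18

Answer: -18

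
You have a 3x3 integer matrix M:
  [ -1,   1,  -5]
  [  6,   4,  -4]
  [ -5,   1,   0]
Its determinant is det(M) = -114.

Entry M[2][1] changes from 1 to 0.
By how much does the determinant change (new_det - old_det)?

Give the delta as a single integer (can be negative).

Answer: 34

Derivation:
Cofactor C_21 = -34
Entry delta = 0 - 1 = -1
Det delta = entry_delta * cofactor = -1 * -34 = 34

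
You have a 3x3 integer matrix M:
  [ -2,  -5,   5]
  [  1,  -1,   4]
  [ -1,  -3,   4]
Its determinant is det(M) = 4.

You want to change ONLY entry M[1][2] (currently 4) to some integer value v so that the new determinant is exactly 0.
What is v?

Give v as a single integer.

det is linear in entry M[1][2]: det = old_det + (v - 4) * C_12
Cofactor C_12 = -1
Want det = 0: 4 + (v - 4) * -1 = 0
  (v - 4) = -4 / -1 = 4
  v = 4 + (4) = 8

Answer: 8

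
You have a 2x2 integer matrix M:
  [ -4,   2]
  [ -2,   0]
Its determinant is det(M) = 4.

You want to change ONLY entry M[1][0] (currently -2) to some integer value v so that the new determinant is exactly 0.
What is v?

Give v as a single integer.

Answer: 0

Derivation:
det is linear in entry M[1][0]: det = old_det + (v - -2) * C_10
Cofactor C_10 = -2
Want det = 0: 4 + (v - -2) * -2 = 0
  (v - -2) = -4 / -2 = 2
  v = -2 + (2) = 0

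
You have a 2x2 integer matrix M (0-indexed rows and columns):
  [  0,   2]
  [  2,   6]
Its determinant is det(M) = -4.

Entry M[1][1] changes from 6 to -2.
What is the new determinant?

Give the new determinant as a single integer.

Answer: -4

Derivation:
det is linear in row 1: changing M[1][1] by delta changes det by delta * cofactor(1,1).
Cofactor C_11 = (-1)^(1+1) * minor(1,1) = 0
Entry delta = -2 - 6 = -8
Det delta = -8 * 0 = 0
New det = -4 + 0 = -4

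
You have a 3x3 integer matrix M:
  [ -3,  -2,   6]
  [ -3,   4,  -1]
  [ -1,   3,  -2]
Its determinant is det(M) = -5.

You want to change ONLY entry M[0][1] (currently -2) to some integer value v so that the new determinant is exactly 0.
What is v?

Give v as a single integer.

det is linear in entry M[0][1]: det = old_det + (v - -2) * C_01
Cofactor C_01 = -5
Want det = 0: -5 + (v - -2) * -5 = 0
  (v - -2) = 5 / -5 = -1
  v = -2 + (-1) = -3

Answer: -3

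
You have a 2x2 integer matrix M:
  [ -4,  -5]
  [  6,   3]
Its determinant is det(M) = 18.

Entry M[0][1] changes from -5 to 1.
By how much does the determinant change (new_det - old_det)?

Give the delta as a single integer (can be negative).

Cofactor C_01 = -6
Entry delta = 1 - -5 = 6
Det delta = entry_delta * cofactor = 6 * -6 = -36

Answer: -36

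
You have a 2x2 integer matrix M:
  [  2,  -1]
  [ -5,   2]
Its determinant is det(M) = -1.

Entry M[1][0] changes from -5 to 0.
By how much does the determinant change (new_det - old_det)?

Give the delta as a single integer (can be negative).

Cofactor C_10 = 1
Entry delta = 0 - -5 = 5
Det delta = entry_delta * cofactor = 5 * 1 = 5

Answer: 5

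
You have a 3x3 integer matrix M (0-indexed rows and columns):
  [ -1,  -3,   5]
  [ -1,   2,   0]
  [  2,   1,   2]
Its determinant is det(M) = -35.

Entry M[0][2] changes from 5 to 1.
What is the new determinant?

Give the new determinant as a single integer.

det is linear in row 0: changing M[0][2] by delta changes det by delta * cofactor(0,2).
Cofactor C_02 = (-1)^(0+2) * minor(0,2) = -5
Entry delta = 1 - 5 = -4
Det delta = -4 * -5 = 20
New det = -35 + 20 = -15

Answer: -15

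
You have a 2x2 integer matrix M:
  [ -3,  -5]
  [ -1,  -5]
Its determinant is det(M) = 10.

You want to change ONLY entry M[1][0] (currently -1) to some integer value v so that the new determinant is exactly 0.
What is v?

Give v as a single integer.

Answer: -3

Derivation:
det is linear in entry M[1][0]: det = old_det + (v - -1) * C_10
Cofactor C_10 = 5
Want det = 0: 10 + (v - -1) * 5 = 0
  (v - -1) = -10 / 5 = -2
  v = -1 + (-2) = -3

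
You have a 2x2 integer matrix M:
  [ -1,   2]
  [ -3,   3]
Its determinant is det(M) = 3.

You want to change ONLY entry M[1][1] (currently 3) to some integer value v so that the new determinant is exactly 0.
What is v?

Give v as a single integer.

Answer: 6

Derivation:
det is linear in entry M[1][1]: det = old_det + (v - 3) * C_11
Cofactor C_11 = -1
Want det = 0: 3 + (v - 3) * -1 = 0
  (v - 3) = -3 / -1 = 3
  v = 3 + (3) = 6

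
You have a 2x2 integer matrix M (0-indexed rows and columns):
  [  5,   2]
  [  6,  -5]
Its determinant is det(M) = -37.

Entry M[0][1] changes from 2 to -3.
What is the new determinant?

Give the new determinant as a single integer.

Answer: -7

Derivation:
det is linear in row 0: changing M[0][1] by delta changes det by delta * cofactor(0,1).
Cofactor C_01 = (-1)^(0+1) * minor(0,1) = -6
Entry delta = -3 - 2 = -5
Det delta = -5 * -6 = 30
New det = -37 + 30 = -7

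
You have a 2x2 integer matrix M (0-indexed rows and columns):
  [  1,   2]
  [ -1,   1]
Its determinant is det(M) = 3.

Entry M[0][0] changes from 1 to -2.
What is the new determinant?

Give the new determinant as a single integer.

Answer: 0

Derivation:
det is linear in row 0: changing M[0][0] by delta changes det by delta * cofactor(0,0).
Cofactor C_00 = (-1)^(0+0) * minor(0,0) = 1
Entry delta = -2 - 1 = -3
Det delta = -3 * 1 = -3
New det = 3 + -3 = 0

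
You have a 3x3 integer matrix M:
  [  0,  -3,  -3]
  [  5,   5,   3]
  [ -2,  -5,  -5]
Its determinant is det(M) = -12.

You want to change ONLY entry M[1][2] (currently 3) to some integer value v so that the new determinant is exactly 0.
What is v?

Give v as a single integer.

Answer: 5

Derivation:
det is linear in entry M[1][2]: det = old_det + (v - 3) * C_12
Cofactor C_12 = 6
Want det = 0: -12 + (v - 3) * 6 = 0
  (v - 3) = 12 / 6 = 2
  v = 3 + (2) = 5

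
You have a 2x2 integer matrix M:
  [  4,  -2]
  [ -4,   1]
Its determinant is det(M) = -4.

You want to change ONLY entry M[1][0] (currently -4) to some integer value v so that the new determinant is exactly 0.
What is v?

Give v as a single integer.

det is linear in entry M[1][0]: det = old_det + (v - -4) * C_10
Cofactor C_10 = 2
Want det = 0: -4 + (v - -4) * 2 = 0
  (v - -4) = 4 / 2 = 2
  v = -4 + (2) = -2

Answer: -2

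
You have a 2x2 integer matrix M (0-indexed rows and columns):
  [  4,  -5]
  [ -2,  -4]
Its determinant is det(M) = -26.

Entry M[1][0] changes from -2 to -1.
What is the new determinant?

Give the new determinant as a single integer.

det is linear in row 1: changing M[1][0] by delta changes det by delta * cofactor(1,0).
Cofactor C_10 = (-1)^(1+0) * minor(1,0) = 5
Entry delta = -1 - -2 = 1
Det delta = 1 * 5 = 5
New det = -26 + 5 = -21

Answer: -21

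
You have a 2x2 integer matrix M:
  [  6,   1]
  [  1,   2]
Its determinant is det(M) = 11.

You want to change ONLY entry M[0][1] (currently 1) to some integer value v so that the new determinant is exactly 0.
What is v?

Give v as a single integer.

det is linear in entry M[0][1]: det = old_det + (v - 1) * C_01
Cofactor C_01 = -1
Want det = 0: 11 + (v - 1) * -1 = 0
  (v - 1) = -11 / -1 = 11
  v = 1 + (11) = 12

Answer: 12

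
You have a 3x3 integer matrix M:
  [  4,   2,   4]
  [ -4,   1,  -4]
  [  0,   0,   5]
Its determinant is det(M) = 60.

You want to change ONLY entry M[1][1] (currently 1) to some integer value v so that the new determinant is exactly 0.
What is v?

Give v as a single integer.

Answer: -2

Derivation:
det is linear in entry M[1][1]: det = old_det + (v - 1) * C_11
Cofactor C_11 = 20
Want det = 0: 60 + (v - 1) * 20 = 0
  (v - 1) = -60 / 20 = -3
  v = 1 + (-3) = -2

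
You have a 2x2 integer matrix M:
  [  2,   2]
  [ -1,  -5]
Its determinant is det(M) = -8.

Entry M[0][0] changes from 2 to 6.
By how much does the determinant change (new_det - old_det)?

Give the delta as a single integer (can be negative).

Cofactor C_00 = -5
Entry delta = 6 - 2 = 4
Det delta = entry_delta * cofactor = 4 * -5 = -20

Answer: -20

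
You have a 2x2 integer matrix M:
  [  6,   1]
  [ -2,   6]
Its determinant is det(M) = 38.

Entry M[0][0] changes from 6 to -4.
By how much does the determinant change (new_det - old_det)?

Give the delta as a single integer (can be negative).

Answer: -60

Derivation:
Cofactor C_00 = 6
Entry delta = -4 - 6 = -10
Det delta = entry_delta * cofactor = -10 * 6 = -60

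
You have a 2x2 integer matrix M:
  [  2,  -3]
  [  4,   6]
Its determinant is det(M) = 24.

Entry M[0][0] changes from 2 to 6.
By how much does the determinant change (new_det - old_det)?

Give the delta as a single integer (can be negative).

Cofactor C_00 = 6
Entry delta = 6 - 2 = 4
Det delta = entry_delta * cofactor = 4 * 6 = 24

Answer: 24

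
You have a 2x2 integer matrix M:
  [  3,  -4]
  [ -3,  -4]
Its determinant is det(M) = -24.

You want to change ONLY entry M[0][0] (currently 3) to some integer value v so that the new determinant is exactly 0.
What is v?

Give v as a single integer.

Answer: -3

Derivation:
det is linear in entry M[0][0]: det = old_det + (v - 3) * C_00
Cofactor C_00 = -4
Want det = 0: -24 + (v - 3) * -4 = 0
  (v - 3) = 24 / -4 = -6
  v = 3 + (-6) = -3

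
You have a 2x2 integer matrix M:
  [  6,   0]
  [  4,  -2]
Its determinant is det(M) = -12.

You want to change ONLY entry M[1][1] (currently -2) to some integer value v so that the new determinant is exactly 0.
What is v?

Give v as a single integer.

det is linear in entry M[1][1]: det = old_det + (v - -2) * C_11
Cofactor C_11 = 6
Want det = 0: -12 + (v - -2) * 6 = 0
  (v - -2) = 12 / 6 = 2
  v = -2 + (2) = 0

Answer: 0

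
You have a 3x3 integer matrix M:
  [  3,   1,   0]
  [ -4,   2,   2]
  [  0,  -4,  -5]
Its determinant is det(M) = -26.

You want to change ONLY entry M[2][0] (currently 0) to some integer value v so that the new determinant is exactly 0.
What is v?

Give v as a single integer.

det is linear in entry M[2][0]: det = old_det + (v - 0) * C_20
Cofactor C_20 = 2
Want det = 0: -26 + (v - 0) * 2 = 0
  (v - 0) = 26 / 2 = 13
  v = 0 + (13) = 13

Answer: 13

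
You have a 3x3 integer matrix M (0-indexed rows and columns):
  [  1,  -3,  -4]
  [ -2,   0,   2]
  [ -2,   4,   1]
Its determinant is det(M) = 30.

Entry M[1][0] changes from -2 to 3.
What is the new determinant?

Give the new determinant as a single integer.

det is linear in row 1: changing M[1][0] by delta changes det by delta * cofactor(1,0).
Cofactor C_10 = (-1)^(1+0) * minor(1,0) = -13
Entry delta = 3 - -2 = 5
Det delta = 5 * -13 = -65
New det = 30 + -65 = -35

Answer: -35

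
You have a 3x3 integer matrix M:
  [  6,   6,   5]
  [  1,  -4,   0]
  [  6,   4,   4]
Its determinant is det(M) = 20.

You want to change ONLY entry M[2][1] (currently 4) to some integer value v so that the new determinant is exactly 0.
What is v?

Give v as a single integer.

Answer: 0

Derivation:
det is linear in entry M[2][1]: det = old_det + (v - 4) * C_21
Cofactor C_21 = 5
Want det = 0: 20 + (v - 4) * 5 = 0
  (v - 4) = -20 / 5 = -4
  v = 4 + (-4) = 0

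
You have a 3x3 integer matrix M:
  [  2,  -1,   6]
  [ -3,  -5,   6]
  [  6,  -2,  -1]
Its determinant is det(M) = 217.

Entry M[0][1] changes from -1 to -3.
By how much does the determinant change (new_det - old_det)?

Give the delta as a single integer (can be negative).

Answer: -66

Derivation:
Cofactor C_01 = 33
Entry delta = -3 - -1 = -2
Det delta = entry_delta * cofactor = -2 * 33 = -66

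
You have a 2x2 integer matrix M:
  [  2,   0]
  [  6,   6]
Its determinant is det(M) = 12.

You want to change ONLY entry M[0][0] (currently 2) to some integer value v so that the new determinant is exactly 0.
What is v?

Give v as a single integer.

det is linear in entry M[0][0]: det = old_det + (v - 2) * C_00
Cofactor C_00 = 6
Want det = 0: 12 + (v - 2) * 6 = 0
  (v - 2) = -12 / 6 = -2
  v = 2 + (-2) = 0

Answer: 0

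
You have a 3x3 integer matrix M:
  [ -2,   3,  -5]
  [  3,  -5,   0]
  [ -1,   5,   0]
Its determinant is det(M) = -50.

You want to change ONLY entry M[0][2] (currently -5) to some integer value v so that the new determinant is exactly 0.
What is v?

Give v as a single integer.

Answer: 0

Derivation:
det is linear in entry M[0][2]: det = old_det + (v - -5) * C_02
Cofactor C_02 = 10
Want det = 0: -50 + (v - -5) * 10 = 0
  (v - -5) = 50 / 10 = 5
  v = -5 + (5) = 0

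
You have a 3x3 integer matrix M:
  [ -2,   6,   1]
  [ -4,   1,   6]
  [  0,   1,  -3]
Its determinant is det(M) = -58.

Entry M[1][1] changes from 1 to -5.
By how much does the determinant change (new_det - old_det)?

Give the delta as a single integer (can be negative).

Answer: -36

Derivation:
Cofactor C_11 = 6
Entry delta = -5 - 1 = -6
Det delta = entry_delta * cofactor = -6 * 6 = -36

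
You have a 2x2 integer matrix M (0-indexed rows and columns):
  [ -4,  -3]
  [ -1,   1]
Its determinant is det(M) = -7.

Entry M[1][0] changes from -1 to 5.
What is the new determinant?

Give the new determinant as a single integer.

det is linear in row 1: changing M[1][0] by delta changes det by delta * cofactor(1,0).
Cofactor C_10 = (-1)^(1+0) * minor(1,0) = 3
Entry delta = 5 - -1 = 6
Det delta = 6 * 3 = 18
New det = -7 + 18 = 11

Answer: 11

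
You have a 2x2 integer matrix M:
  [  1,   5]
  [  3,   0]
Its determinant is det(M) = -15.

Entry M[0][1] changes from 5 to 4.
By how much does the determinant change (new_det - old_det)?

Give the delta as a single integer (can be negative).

Answer: 3

Derivation:
Cofactor C_01 = -3
Entry delta = 4 - 5 = -1
Det delta = entry_delta * cofactor = -1 * -3 = 3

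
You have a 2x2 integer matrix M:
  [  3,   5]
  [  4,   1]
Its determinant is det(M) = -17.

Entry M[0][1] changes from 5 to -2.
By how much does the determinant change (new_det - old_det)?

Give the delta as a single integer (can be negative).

Answer: 28

Derivation:
Cofactor C_01 = -4
Entry delta = -2 - 5 = -7
Det delta = entry_delta * cofactor = -7 * -4 = 28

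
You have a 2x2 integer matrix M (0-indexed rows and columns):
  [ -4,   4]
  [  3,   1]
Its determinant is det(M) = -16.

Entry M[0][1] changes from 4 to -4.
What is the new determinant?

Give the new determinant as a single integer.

det is linear in row 0: changing M[0][1] by delta changes det by delta * cofactor(0,1).
Cofactor C_01 = (-1)^(0+1) * minor(0,1) = -3
Entry delta = -4 - 4 = -8
Det delta = -8 * -3 = 24
New det = -16 + 24 = 8

Answer: 8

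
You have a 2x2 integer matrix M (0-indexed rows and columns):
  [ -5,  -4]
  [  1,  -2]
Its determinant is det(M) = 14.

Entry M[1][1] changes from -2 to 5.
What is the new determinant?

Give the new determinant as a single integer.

Answer: -21

Derivation:
det is linear in row 1: changing M[1][1] by delta changes det by delta * cofactor(1,1).
Cofactor C_11 = (-1)^(1+1) * minor(1,1) = -5
Entry delta = 5 - -2 = 7
Det delta = 7 * -5 = -35
New det = 14 + -35 = -21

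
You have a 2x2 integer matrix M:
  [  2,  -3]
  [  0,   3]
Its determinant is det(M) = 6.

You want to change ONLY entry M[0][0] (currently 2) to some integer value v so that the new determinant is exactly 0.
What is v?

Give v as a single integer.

Answer: 0

Derivation:
det is linear in entry M[0][0]: det = old_det + (v - 2) * C_00
Cofactor C_00 = 3
Want det = 0: 6 + (v - 2) * 3 = 0
  (v - 2) = -6 / 3 = -2
  v = 2 + (-2) = 0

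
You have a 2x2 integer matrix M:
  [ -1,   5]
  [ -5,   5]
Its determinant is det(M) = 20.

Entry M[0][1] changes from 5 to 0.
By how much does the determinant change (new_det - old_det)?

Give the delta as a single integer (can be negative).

Cofactor C_01 = 5
Entry delta = 0 - 5 = -5
Det delta = entry_delta * cofactor = -5 * 5 = -25

Answer: -25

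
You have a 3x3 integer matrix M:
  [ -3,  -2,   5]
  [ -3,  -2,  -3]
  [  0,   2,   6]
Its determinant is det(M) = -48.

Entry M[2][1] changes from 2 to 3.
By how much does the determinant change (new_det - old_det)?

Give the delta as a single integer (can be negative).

Cofactor C_21 = -24
Entry delta = 3 - 2 = 1
Det delta = entry_delta * cofactor = 1 * -24 = -24

Answer: -24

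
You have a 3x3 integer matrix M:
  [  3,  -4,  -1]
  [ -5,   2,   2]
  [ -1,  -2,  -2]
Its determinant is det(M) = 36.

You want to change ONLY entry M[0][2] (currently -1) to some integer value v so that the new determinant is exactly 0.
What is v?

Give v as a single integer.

Answer: -4

Derivation:
det is linear in entry M[0][2]: det = old_det + (v - -1) * C_02
Cofactor C_02 = 12
Want det = 0: 36 + (v - -1) * 12 = 0
  (v - -1) = -36 / 12 = -3
  v = -1 + (-3) = -4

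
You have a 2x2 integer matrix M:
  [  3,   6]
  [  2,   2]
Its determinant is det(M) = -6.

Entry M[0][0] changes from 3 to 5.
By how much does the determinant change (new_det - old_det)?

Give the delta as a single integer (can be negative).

Answer: 4

Derivation:
Cofactor C_00 = 2
Entry delta = 5 - 3 = 2
Det delta = entry_delta * cofactor = 2 * 2 = 4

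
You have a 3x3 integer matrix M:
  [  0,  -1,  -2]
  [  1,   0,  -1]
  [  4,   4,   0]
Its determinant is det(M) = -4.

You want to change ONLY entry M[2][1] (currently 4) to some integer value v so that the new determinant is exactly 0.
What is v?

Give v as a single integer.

Answer: 2

Derivation:
det is linear in entry M[2][1]: det = old_det + (v - 4) * C_21
Cofactor C_21 = -2
Want det = 0: -4 + (v - 4) * -2 = 0
  (v - 4) = 4 / -2 = -2
  v = 4 + (-2) = 2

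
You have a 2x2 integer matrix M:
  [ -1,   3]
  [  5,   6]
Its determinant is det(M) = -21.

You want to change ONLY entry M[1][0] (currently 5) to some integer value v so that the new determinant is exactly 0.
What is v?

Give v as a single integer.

det is linear in entry M[1][0]: det = old_det + (v - 5) * C_10
Cofactor C_10 = -3
Want det = 0: -21 + (v - 5) * -3 = 0
  (v - 5) = 21 / -3 = -7
  v = 5 + (-7) = -2

Answer: -2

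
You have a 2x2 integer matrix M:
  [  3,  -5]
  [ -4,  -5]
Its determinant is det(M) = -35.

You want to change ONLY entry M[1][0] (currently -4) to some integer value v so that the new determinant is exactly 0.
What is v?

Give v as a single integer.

Answer: 3

Derivation:
det is linear in entry M[1][0]: det = old_det + (v - -4) * C_10
Cofactor C_10 = 5
Want det = 0: -35 + (v - -4) * 5 = 0
  (v - -4) = 35 / 5 = 7
  v = -4 + (7) = 3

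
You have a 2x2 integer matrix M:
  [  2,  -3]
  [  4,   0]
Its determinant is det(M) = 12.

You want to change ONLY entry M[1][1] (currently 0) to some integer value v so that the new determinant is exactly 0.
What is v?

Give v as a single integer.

det is linear in entry M[1][1]: det = old_det + (v - 0) * C_11
Cofactor C_11 = 2
Want det = 0: 12 + (v - 0) * 2 = 0
  (v - 0) = -12 / 2 = -6
  v = 0 + (-6) = -6

Answer: -6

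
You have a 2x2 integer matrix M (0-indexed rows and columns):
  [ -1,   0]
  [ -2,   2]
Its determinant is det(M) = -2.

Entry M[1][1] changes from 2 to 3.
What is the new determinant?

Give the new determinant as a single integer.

det is linear in row 1: changing M[1][1] by delta changes det by delta * cofactor(1,1).
Cofactor C_11 = (-1)^(1+1) * minor(1,1) = -1
Entry delta = 3 - 2 = 1
Det delta = 1 * -1 = -1
New det = -2 + -1 = -3

Answer: -3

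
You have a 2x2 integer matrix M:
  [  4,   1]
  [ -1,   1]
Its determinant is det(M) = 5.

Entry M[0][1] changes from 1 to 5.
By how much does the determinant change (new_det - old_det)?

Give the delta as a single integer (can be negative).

Answer: 4

Derivation:
Cofactor C_01 = 1
Entry delta = 5 - 1 = 4
Det delta = entry_delta * cofactor = 4 * 1 = 4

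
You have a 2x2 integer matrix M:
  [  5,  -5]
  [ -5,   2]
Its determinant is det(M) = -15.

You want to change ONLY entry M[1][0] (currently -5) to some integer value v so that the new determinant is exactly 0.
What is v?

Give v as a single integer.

Answer: -2

Derivation:
det is linear in entry M[1][0]: det = old_det + (v - -5) * C_10
Cofactor C_10 = 5
Want det = 0: -15 + (v - -5) * 5 = 0
  (v - -5) = 15 / 5 = 3
  v = -5 + (3) = -2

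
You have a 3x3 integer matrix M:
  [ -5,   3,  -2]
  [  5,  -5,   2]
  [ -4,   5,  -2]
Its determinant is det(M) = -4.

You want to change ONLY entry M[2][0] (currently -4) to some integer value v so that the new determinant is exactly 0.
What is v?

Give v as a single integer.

Answer: -5

Derivation:
det is linear in entry M[2][0]: det = old_det + (v - -4) * C_20
Cofactor C_20 = -4
Want det = 0: -4 + (v - -4) * -4 = 0
  (v - -4) = 4 / -4 = -1
  v = -4 + (-1) = -5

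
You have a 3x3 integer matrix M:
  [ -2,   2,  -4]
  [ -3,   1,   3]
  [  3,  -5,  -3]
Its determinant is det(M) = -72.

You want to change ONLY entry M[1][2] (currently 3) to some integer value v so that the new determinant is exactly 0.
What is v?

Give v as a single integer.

Answer: -15

Derivation:
det is linear in entry M[1][2]: det = old_det + (v - 3) * C_12
Cofactor C_12 = -4
Want det = 0: -72 + (v - 3) * -4 = 0
  (v - 3) = 72 / -4 = -18
  v = 3 + (-18) = -15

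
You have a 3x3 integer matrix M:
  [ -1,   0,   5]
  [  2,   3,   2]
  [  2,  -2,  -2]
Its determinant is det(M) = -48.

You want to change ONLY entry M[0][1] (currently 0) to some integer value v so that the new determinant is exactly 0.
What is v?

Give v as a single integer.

Answer: 6

Derivation:
det is linear in entry M[0][1]: det = old_det + (v - 0) * C_01
Cofactor C_01 = 8
Want det = 0: -48 + (v - 0) * 8 = 0
  (v - 0) = 48 / 8 = 6
  v = 0 + (6) = 6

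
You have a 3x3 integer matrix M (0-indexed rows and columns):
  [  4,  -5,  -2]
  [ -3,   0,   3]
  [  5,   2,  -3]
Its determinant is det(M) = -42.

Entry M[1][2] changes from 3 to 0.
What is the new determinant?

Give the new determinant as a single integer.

det is linear in row 1: changing M[1][2] by delta changes det by delta * cofactor(1,2).
Cofactor C_12 = (-1)^(1+2) * minor(1,2) = -33
Entry delta = 0 - 3 = -3
Det delta = -3 * -33 = 99
New det = -42 + 99 = 57

Answer: 57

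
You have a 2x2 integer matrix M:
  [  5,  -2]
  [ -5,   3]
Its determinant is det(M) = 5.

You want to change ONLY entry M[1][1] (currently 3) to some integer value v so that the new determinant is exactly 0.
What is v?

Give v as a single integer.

Answer: 2

Derivation:
det is linear in entry M[1][1]: det = old_det + (v - 3) * C_11
Cofactor C_11 = 5
Want det = 0: 5 + (v - 3) * 5 = 0
  (v - 3) = -5 / 5 = -1
  v = 3 + (-1) = 2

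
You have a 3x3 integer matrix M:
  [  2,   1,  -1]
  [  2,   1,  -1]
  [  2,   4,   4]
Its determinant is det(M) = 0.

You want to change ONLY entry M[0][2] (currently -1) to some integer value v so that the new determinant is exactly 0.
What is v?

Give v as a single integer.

Answer: -1

Derivation:
det is linear in entry M[0][2]: det = old_det + (v - -1) * C_02
Cofactor C_02 = 6
Want det = 0: 0 + (v - -1) * 6 = 0
  (v - -1) = 0 / 6 = 0
  v = -1 + (0) = -1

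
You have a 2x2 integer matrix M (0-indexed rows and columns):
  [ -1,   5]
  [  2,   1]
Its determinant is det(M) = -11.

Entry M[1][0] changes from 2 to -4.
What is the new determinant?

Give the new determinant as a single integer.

det is linear in row 1: changing M[1][0] by delta changes det by delta * cofactor(1,0).
Cofactor C_10 = (-1)^(1+0) * minor(1,0) = -5
Entry delta = -4 - 2 = -6
Det delta = -6 * -5 = 30
New det = -11 + 30 = 19

Answer: 19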